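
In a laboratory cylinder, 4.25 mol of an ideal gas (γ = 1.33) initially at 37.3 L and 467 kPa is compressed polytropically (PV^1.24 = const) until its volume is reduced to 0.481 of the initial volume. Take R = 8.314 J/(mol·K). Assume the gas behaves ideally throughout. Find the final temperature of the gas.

588 K

T₁ = P₁V₁/(nR) = 467×37.3/(4.25×8.314) = 493 K.
Polytropic n=1.24: T₂ = T₁(V₁/V₂)^(n−1) = 493×(2.08)^0.24 = 588 K; P₂ = P₁(V₁/V₂)^n = 1160 kPa.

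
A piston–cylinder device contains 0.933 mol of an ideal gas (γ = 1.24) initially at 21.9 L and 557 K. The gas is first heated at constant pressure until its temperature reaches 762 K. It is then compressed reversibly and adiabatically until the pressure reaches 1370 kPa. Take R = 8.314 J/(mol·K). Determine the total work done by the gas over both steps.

P₁ = nRT₁/V₁ = 0.933×8.314×557/21.9 = 197 kPa.
Step 1 — Isobaric: P stays 197 kPa; V/T = const ⇒ T₂ = 762 K, V₂ = 30.0 L.
W = PΔV = 197×(30.0−21.9) kPa·L = 1590 J.
ΔU = nCvΔT = 0.933×34.6×(762−557) = 6630 J.
Q = ΔU + W = nCpΔT = 8220 J.
State after step 1: P = 197 kPa, V = 30.0 L, T = 762 K.
Step 2 — Adiabatic: T₂/T₁ = (P₂/P₁)^((γ−1)/γ) ⇒ T₂ = 762×(6.94)^0.194 = 1110 K; V₂ = 6.28 L.
ΔU = nCvΔT = 0.933×34.6×(1110−762) = 11200 J.
Q = 0 for an adiabatic process, so W = −ΔU = -11200 J.
Net over both steps: W = -9620 J, Q = 8220 J, ΔU = 17800 J.

-9620 J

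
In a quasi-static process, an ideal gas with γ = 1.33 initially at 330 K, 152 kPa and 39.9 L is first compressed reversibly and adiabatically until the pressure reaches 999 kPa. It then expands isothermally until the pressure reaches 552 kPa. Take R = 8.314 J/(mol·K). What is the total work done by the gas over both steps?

-5200 J

n = P₁V₁/(RT₁) = 152×39.9/(8.314×330) = 2.21 mol.
Step 1 — Adiabatic: T₂/T₁ = (P₂/P₁)^((γ−1)/γ) ⇒ T₂ = 330×(6.57)^0.248 = 527 K; V₂ = 9.69 L.
ΔU = nCvΔT = 2.21×25.2×(527−330) = 10900 J.
Q = 0 for an adiabatic process, so W = −ΔU = -10900 J.
State after step 1: P = 999 kPa, V = 9.69 L, T = 527 K.
Step 2 — Isothermal: T stays 527 K; PV = const ⇒ V₂ = 17.5 L, P₂ = 552 kPa.
ΔU = 0 (ideal gas, T constant).
W = nRT ln(V₂/V₁) = 2.21×8.314×527×ln(1.81) = 5740 J.
Q = ΔU + W = 5740 J.
Net over both steps: W = -5200 J, Q = 5740 J, ΔU = 10900 J.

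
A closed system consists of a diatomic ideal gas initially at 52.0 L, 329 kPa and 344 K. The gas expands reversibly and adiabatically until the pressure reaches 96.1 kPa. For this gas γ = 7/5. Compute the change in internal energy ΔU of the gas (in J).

n = P₁V₁/(RT₁) = 329×52.0/(8.314×344) = 5.98 mol.
Adiabatic: T₂/T₁ = (P₂/P₁)^((γ−1)/γ) ⇒ T₂ = 344×(0.292)^0.286 = 242 K; V₂ = 125 L.
For an ideal gas ΔU = nCvΔT with Cv = (5/2)R = 20.8 J/(mol·K).
ΔU = 5.98×20.8×(242−344) = -12700 J.

-12700 J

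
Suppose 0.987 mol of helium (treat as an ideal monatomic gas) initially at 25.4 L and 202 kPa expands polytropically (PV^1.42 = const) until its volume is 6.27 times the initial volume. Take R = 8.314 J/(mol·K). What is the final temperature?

289 K

T₁ = P₁V₁/(nR) = 202×25.4/(0.987×8.314) = 625 K.
Polytropic n=1.42: T₂ = T₁(V₁/V₂)^(n−1) = 625×(0.159)^0.42 = 289 K; P₂ = P₁(V₁/V₂)^n = 14.9 kPa.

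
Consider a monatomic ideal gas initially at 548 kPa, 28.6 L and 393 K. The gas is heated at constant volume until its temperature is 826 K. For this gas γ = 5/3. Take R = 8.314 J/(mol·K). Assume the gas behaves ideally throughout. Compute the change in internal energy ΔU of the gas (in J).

n = P₁V₁/(RT₁) = 548×28.6/(8.314×393) = 4.80 mol.
Isochoric: V stays 28.6 L; P/T = const ⇒ T₂ = 826 K, P₂ = 1150 kPa.
For an ideal gas ΔU = nCvΔT with Cv = (3/2)R = 12.5 J/(mol·K).
ΔU = 4.80×12.5×(826−393) = 25900 J.

25900 J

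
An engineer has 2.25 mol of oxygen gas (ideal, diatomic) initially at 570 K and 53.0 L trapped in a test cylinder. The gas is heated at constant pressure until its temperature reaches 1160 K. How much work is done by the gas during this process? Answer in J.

P₁ = nRT₁/V₁ = 2.25×8.314×570/53.0 = 201 kPa.
Isobaric: P stays 201 kPa; V/T = const ⇒ T₂ = 1160 K, V₂ = 108 L.
W = PΔV = 201×(108−53.0) kPa·L = 11000 J.

11000 J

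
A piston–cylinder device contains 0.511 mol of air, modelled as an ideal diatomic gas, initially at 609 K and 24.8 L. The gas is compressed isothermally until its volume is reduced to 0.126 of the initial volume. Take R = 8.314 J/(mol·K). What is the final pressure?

828 kPa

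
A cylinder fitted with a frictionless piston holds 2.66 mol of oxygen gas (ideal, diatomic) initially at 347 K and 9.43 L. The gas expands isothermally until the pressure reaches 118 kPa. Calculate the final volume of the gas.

P₁ = nRT₁/V₁ = 2.66×8.314×347/9.43 = 814 kPa.
Isothermal: T stays 347 K; PV = const ⇒ V₂ = 65.0 L, P₂ = 118 kPa.

65.0 L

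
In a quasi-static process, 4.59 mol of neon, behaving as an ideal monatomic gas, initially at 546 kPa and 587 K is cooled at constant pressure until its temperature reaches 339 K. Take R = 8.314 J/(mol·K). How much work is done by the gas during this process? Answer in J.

-9460 J

V₁ = nRT₁/P₁ = 4.59×8.314×587/546 = 41.0 L.
Isobaric: P stays 546 kPa; V/T = const ⇒ T₂ = 339 K, V₂ = 23.7 L.
W = PΔV = 546×(23.7−41.0) kPa·L = -9460 J.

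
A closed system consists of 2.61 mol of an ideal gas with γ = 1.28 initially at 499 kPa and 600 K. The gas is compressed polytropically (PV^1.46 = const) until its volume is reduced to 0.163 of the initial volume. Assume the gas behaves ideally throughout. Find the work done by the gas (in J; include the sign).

V₁ = nRT₁/P₁ = 2.61×8.314×600/499 = 26.1 L.
Polytropic n=1.46: T₂ = T₁(V₁/V₂)^(n−1) = 600×(6.13)^0.46 = 1380 K; P₂ = P₁(V₁/V₂)^n = 7050 kPa.
W = (P₁V₁−P₂V₂)/(n−1) = (499×26.1−7050×4.25)/0.46 = -36900 J.

-36900 J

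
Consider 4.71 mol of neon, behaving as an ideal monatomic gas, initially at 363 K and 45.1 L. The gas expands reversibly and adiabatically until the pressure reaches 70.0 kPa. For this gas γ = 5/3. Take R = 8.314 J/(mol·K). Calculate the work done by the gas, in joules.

9640 J

P₁ = nRT₁/V₁ = 4.71×8.314×363/45.1 = 315 kPa.
Adiabatic: T₂/T₁ = (P₂/P₁)^((γ−1)/γ) ⇒ T₂ = 363×(0.222)^0.400 = 199 K; V₂ = 111 L.
ΔU = nCvΔT = 4.71×12.5×(199−363) = -9640 J.
Q = 0 for an adiabatic process, so W = −ΔU = 9640 J.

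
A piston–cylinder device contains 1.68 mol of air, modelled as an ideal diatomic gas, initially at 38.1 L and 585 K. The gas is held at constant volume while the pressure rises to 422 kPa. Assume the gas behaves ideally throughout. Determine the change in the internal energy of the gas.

P₁ = nRT₁/V₁ = 1.68×8.314×585/38.1 = 214 kPa.
Isochoric: V stays 38.1 L; P/T = const ⇒ T₂ = 1150 K, P₂ = 422 kPa.
For an ideal gas ΔU = nCvΔT with Cv = (5/2)R = 20.8 J/(mol·K).
ΔU = 1.68×20.8×(1150−585) = 19800 J.

19800 J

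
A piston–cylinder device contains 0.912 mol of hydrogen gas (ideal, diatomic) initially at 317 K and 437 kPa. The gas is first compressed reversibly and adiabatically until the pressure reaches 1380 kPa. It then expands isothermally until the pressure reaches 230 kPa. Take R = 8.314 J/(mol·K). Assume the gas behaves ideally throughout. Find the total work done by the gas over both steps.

V₁ = nRT₁/P₁ = 0.912×8.314×317/437 = 5.50 L.
Step 1 — Adiabatic: T₂/T₁ = (P₂/P₁)^((γ−1)/γ) ⇒ T₂ = 317×(3.16)^0.286 = 440 K; V₂ = 2.42 L.
ΔU = nCvΔT = 0.912×20.8×(440−317) = 2340 J.
Q = 0 for an adiabatic process, so W = −ΔU = -2340 J.
State after step 1: P = 1380 kPa, V = 2.42 L, T = 440 K.
Step 2 — Isothermal: T stays 440 K; PV = const ⇒ V₂ = 14.5 L, P₂ = 230 kPa.
ΔU = 0 (ideal gas, T constant).
W = nRT ln(V₂/V₁) = 0.912×8.314×440×ln(6.00) = 5980 J.
Q = ΔU + W = 5980 J.
Net over both steps: W = 3640 J, Q = 5980 J, ΔU = 2340 J.

3640 J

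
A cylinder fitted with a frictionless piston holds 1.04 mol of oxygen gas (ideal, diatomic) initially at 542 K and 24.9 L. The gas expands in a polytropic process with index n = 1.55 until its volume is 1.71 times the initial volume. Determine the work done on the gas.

-2180 J

P₁ = nRT₁/V₁ = 1.04×8.314×542/24.9 = 188 kPa.
Polytropic n=1.55: T₂ = T₁(V₁/V₂)^(n−1) = 542×(0.585)^0.55 = 404 K; P₂ = P₁(V₁/V₂)^n = 81.9 kPa.
W = (P₁V₁−P₂V₂)/(n−1) = (188×24.9−81.9×42.6)/0.55 = 2180 J.
Work done on the gas = −W_by = -2180 J.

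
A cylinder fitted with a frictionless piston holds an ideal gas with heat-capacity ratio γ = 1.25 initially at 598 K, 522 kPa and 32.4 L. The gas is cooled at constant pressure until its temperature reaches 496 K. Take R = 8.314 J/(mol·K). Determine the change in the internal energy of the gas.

-11500 J

n = P₁V₁/(RT₁) = 522×32.4/(8.314×598) = 3.40 mol.
Isobaric: P stays 522 kPa; V/T = const ⇒ T₂ = 496 K, V₂ = 26.9 L.
For an ideal gas ΔU = nCvΔT with Cv = R/(γ−1) = 33.3 J/(mol·K).
ΔU = 3.40×33.3×(496−598) = -11500 J.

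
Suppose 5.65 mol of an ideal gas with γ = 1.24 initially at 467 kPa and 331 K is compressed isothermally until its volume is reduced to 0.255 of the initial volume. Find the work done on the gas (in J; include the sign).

21200 J

V₁ = nRT₁/P₁ = 5.65×8.314×331/467 = 33.3 L.
Isothermal: T stays 331 K; PV = const ⇒ V₂ = 8.49 L, P₂ = 1830 kPa.
W = nRT ln(V₂/V₁) = 5.65×8.314×331×ln(0.255) = -21200 J.
Work done on the gas = −W_by = 21200 J.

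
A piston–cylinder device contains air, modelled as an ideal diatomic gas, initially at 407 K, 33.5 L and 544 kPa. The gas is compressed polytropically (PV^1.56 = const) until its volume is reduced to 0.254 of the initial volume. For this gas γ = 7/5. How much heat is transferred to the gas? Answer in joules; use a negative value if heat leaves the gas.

n = P₁V₁/(RT₁) = 544×33.5/(8.314×407) = 5.39 mol.
Polytropic n=1.56: T₂ = T₁(V₁/V₂)^(n−1) = 407×(3.94)^0.56 = 877 K; P₂ = P₁(V₁/V₂)^n = 4610 kPa.
W = (P₁V₁−P₂V₂)/(n−1) = (544×33.5−4610×8.51)/0.56 = -37600 J.
ΔU = nCvΔT = 5.39×20.8×(877−407) = 52600 J.
Q = ΔU + W = 15000 J.

15000 J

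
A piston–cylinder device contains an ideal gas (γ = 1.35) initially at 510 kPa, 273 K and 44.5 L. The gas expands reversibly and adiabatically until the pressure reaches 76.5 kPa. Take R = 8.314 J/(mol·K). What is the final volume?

181 L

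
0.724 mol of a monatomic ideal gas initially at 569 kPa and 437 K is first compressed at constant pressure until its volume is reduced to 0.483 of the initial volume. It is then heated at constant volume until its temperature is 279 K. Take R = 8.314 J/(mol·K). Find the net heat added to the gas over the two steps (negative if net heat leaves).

V₁ = nRT₁/P₁ = 0.724×8.314×437/569 = 4.62 L.
Step 1 — Isobaric: P stays 569 kPa; V/T = const ⇒ T₂ = 211 K, V₂ = 2.23 L.
W = PΔV = 569×(2.23−4.62) kPa·L = -1360 J.
ΔU = nCvΔT = 0.724×12.5×(211−437) = -2040 J.
Q = ΔU + W = nCpΔT = -3400 J.
State after step 1: P = 569 kPa, V = 2.23 L, T = 211 K.
Step 2 — Isochoric: V stays 2.23 L; P/T = const ⇒ T₂ = 279 K, P₂ = 752 kPa.
W = 0 (no volume change).
ΔU = nCvΔT = 0.724×12.5×(279−211) = 613 J.
Q = ΔU = 613 J.
Net over both steps: W = -1360 J, Q = -2790 J, ΔU = -1430 J.

-2790 J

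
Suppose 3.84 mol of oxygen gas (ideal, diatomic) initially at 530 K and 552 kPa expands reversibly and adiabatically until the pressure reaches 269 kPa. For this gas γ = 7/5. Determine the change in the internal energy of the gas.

V₁ = nRT₁/P₁ = 3.84×8.314×530/552 = 30.7 L.
Adiabatic: T₂/T₁ = (P₂/P₁)^((γ−1)/γ) ⇒ T₂ = 530×(0.487)^0.286 = 432 K; V₂ = 51.2 L.
For an ideal gas ΔU = nCvΔT with Cv = (5/2)R = 20.8 J/(mol·K).
ΔU = 3.84×20.8×(432−530) = -7850 J.

-7850 J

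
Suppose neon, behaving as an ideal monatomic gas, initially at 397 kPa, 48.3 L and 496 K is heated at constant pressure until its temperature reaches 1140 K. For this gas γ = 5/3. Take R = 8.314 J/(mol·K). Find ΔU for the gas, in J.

37300 J

n = P₁V₁/(RT₁) = 397×48.3/(8.314×496) = 4.65 mol.
Isobaric: P stays 397 kPa; V/T = const ⇒ T₂ = 1140 K, V₂ = 111 L.
For an ideal gas ΔU = nCvΔT with Cv = (3/2)R = 12.5 J/(mol·K).
ΔU = 4.65×12.5×(1140−496) = 37300 J.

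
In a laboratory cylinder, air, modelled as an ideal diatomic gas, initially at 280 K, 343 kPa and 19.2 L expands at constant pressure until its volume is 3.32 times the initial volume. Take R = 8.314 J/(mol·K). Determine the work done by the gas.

n = P₁V₁/(RT₁) = 343×19.2/(8.314×280) = 2.83 mol.
Isobaric: P stays 343 kPa; V/T = const ⇒ T₂ = 930 K, V₂ = 63.7 L.
W = PΔV = 343×(63.7−19.2) kPa·L = 15300 J.

15300 J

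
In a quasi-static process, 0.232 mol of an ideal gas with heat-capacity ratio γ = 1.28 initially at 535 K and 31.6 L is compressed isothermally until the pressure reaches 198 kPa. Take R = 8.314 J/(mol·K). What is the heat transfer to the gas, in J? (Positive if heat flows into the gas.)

-1860 J

P₁ = nRT₁/V₁ = 0.232×8.314×535/31.6 = 32.7 kPa.
Isothermal: T stays 535 K; PV = const ⇒ V₂ = 5.21 L, P₂ = 198 kPa.
ΔU = 0 (ideal gas, T constant).
W = nRT ln(V₂/V₁) = 0.232×8.314×535×ln(0.165) = -1860 J.
Q = ΔU + W = -1860 J.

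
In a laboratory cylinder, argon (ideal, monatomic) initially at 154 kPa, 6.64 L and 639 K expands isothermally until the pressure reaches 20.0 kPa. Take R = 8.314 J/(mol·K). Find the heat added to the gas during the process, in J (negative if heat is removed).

n = P₁V₁/(RT₁) = 154×6.64/(8.314×639) = 0.192 mol.
Isothermal: T stays 639 K; PV = const ⇒ V₂ = 51.1 L, P₂ = 20.0 kPa.
ΔU = 0 (ideal gas, T constant).
W = nRT ln(V₂/V₁) = 0.192×8.314×639×ln(7.70) = 2090 J.
Q = ΔU + W = 2090 J.

2090 J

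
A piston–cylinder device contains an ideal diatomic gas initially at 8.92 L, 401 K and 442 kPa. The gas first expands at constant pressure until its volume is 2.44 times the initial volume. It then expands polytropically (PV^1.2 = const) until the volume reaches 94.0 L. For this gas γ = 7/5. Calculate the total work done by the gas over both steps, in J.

n = P₁V₁/(RT₁) = 442×8.92/(8.314×401) = 1.18 mol.
Step 1 — Isobaric: P stays 442 kPa; V/T = const ⇒ T₂ = 978 K, V₂ = 21.8 L.
W = PΔV = 442×(21.8−8.92) kPa·L = 5680 J.
ΔU = nCvΔT = 1.18×20.8×(978−401) = 14200 J.
Q = ΔU + W = nCpΔT = 19900 J.
State after step 1: P = 442 kPa, V = 21.8 L, T = 978 K.
Step 2 — Polytropic n=1.2: T₂ = T₁(V₁/V₂)^(n−1) = 978×(0.232)^0.20 = 730 K; P₂ = P₁(V₁/V₂)^n = 76.4 kPa.
W = (P₁V₁−P₂V₂)/(n−1) = (442×21.8−76.4×94.0)/0.20 = 12200 J.
ΔU = nCvΔT = 1.18×20.8×(730−978) = -6100 J.
Q = ΔU + W = 6100 J.
Net over both steps: W = 17900 J, Q = 26000 J, ΔU = 8090 J.

17900 J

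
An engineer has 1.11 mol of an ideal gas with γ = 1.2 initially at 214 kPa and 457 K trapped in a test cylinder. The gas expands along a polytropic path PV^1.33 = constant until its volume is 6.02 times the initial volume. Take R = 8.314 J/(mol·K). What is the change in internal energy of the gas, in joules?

-9430 J

V₁ = nRT₁/P₁ = 1.11×8.314×457/214 = 19.7 L.
Polytropic n=1.33: T₂ = T₁(V₁/V₂)^(n−1) = 457×(0.166)^0.33 = 253 K; P₂ = P₁(V₁/V₂)^n = 19.7 kPa.
For an ideal gas ΔU = nCvΔT with Cv = R/(γ−1) = 41.6 J/(mol·K).
ΔU = 1.11×41.6×(253−457) = -9430 J.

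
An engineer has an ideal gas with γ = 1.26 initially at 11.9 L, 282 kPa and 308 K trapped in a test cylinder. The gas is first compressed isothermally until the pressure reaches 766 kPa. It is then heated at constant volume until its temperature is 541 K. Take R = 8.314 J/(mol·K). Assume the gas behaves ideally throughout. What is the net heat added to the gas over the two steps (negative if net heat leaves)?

6410 J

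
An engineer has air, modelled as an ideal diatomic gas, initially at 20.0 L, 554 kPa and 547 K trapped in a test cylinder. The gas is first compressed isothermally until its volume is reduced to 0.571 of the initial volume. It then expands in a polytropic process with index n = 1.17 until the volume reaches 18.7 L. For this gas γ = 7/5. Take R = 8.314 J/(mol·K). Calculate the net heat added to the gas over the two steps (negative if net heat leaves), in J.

-3200 J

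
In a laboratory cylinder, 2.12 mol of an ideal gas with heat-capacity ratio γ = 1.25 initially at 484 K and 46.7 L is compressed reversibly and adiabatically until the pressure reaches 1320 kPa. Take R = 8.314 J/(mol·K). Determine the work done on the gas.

16600 J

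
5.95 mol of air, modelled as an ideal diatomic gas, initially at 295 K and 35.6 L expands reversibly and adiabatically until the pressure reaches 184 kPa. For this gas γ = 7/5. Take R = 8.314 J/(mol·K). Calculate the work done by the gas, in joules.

P₁ = nRT₁/V₁ = 5.95×8.314×295/35.6 = 410 kPa.
Adiabatic: T₂/T₁ = (P₂/P₁)^((γ−1)/γ) ⇒ T₂ = 295×(0.449)^0.286 = 235 K; V₂ = 63.1 L.
ΔU = nCvΔT = 5.95×20.8×(235−295) = -7460 J.
Q = 0 for an adiabatic process, so W = −ΔU = 7460 J.

7460 J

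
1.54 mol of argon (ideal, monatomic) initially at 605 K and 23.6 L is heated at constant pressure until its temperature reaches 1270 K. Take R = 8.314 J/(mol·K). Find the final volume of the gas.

49.5 L

P₁ = nRT₁/V₁ = 1.54×8.314×605/23.6 = 328 kPa.
Isobaric: P stays 328 kPa; V/T = const ⇒ T₂ = 1270 K, V₂ = 49.5 L.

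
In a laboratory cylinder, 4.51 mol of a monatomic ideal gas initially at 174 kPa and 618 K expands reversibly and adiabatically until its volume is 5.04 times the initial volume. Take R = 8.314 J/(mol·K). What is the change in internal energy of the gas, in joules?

V₁ = nRT₁/P₁ = 4.51×8.314×618/174 = 133 L.
Adiabatic: TV^(γ−1) = const ⇒ T₂ = 618×(0.198)^0.667 = 210 K; PV^γ = const ⇒ P₂ = 11.7 kPa.
For an ideal gas ΔU = nCvΔT with Cv = (3/2)R = 12.5 J/(mol·K).
ΔU = 4.51×12.5×(210−618) = -22900 J.

-22900 J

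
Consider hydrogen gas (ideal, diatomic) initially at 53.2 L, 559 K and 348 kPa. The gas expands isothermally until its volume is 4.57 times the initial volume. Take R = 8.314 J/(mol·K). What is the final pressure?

Isothermal: T stays 559 K; PV = const ⇒ V₂ = 243 L, P₂ = 76.1 kPa.

76.1 kPa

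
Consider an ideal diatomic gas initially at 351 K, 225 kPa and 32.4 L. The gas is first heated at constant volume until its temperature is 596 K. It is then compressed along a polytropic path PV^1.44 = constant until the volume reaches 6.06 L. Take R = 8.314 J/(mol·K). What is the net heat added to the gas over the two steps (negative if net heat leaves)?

15800 J

n = P₁V₁/(RT₁) = 225×32.4/(8.314×351) = 2.50 mol.
Step 1 — Isochoric: V stays 32.4 L; P/T = const ⇒ T₂ = 596 K, P₂ = 382 kPa.
W = 0 (no volume change).
ΔU = nCvΔT = 2.50×20.8×(596−351) = 12700 J.
Q = ΔU = 12700 J.
State after step 1: P = 382 kPa, V = 32.4 L, T = 596 K.
Step 2 — Polytropic n=1.44: T₂ = T₁(V₁/V₂)^(n−1) = 596×(5.35)^0.44 = 1250 K; P₂ = P₁(V₁/V₂)^n = 4270 kPa.
W = (P₁V₁−P₂V₂)/(n−1) = (382×32.4−4270×6.06)/0.44 = -30700 J.
ΔU = nCvΔT = 2.50×20.8×(1250−596) = 33800 J.
Q = ΔU + W = 3070 J.
Net over both steps: W = -30700 J, Q = 15800 J, ΔU = 46500 J.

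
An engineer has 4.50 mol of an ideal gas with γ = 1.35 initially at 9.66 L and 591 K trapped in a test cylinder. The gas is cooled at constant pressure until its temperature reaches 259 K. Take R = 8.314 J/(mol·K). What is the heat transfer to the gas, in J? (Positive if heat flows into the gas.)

-47900 J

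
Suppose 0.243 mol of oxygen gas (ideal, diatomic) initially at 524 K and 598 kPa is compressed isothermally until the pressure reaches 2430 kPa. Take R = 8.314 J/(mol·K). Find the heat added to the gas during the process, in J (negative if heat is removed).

V₁ = nRT₁/P₁ = 0.243×8.314×524/598 = 1.77 L.
Isothermal: T stays 524 K; PV = const ⇒ V₂ = 0.436 L, P₂ = 2430 kPa.
ΔU = 0 (ideal gas, T constant).
W = nRT ln(V₂/V₁) = 0.243×8.314×524×ln(0.246) = -1480 J.
Q = ΔU + W = -1480 J.

-1480 J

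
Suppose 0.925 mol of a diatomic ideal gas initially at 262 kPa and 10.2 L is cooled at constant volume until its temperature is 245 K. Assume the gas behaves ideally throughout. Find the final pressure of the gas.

185 kPa

T₁ = P₁V₁/(nR) = 262×10.2/(0.925×8.314) = 347 K.
Isochoric: V stays 10.2 L; P/T = const ⇒ T₂ = 245 K, P₂ = 185 kPa.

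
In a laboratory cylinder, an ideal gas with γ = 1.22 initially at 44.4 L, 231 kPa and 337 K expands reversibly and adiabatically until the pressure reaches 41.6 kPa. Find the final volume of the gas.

Adiabatic: T₂/T₁ = (P₂/P₁)^((γ−1)/γ) ⇒ T₂ = 337×(0.180)^0.180 = 247 K; V₂ = 181 L.

181 L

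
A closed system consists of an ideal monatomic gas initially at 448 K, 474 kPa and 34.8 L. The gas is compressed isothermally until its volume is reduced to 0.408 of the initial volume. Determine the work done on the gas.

14800 J

n = P₁V₁/(RT₁) = 474×34.8/(8.314×448) = 4.43 mol.
Isothermal: T stays 448 K; PV = const ⇒ V₂ = 14.2 L, P₂ = 1160 kPa.
W = nRT ln(V₂/V₁) = 4.43×8.314×448×ln(0.408) = -14800 J.
Work done on the gas = −W_by = 14800 J.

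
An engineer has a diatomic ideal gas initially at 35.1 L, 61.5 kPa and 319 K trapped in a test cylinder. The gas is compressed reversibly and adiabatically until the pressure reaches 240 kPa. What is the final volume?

13.3 L

Adiabatic: T₂/T₁ = (P₂/P₁)^((γ−1)/γ) ⇒ T₂ = 319×(3.90)^0.286 = 471 K; V₂ = 13.3 L.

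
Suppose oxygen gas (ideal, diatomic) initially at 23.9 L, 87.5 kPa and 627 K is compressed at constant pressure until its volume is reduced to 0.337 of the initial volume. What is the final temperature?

211 K

Isobaric: P stays 87.5 kPa; V/T = const ⇒ T₂ = 211 K, V₂ = 8.05 L.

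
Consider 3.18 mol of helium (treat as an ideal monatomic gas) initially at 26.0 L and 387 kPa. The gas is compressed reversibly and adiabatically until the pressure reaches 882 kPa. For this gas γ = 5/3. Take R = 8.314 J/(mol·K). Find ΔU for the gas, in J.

T₁ = P₁V₁/(nR) = 387×26.0/(3.18×8.314) = 381 K.
Adiabatic: T₂/T₁ = (P₂/P₁)^((γ−1)/γ) ⇒ T₂ = 381×(2.28)^0.400 = 529 K; V₂ = 15.9 L.
For an ideal gas ΔU = nCvΔT with Cv = (3/2)R = 12.5 J/(mol·K).
ΔU = 3.18×12.5×(529−381) = 5890 J.

5890 J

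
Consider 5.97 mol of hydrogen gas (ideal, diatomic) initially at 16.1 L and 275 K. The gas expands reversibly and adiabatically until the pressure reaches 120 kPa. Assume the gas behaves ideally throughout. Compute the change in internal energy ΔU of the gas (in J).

-14600 J

P₁ = nRT₁/V₁ = 5.97×8.314×275/16.1 = 848 kPa.
Adiabatic: T₂/T₁ = (P₂/P₁)^((γ−1)/γ) ⇒ T₂ = 275×(0.142)^0.286 = 157 K; V₂ = 65.1 L.
For an ideal gas ΔU = nCvΔT with Cv = (5/2)R = 20.8 J/(mol·K).
ΔU = 5.97×20.8×(157−275) = -14600 J.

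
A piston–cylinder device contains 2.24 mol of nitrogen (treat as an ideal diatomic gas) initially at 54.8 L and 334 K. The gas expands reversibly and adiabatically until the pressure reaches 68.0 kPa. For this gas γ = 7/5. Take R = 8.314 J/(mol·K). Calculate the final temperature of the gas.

289 K

P₁ = nRT₁/V₁ = 2.24×8.314×334/54.8 = 114 kPa.
Adiabatic: T₂/T₁ = (P₂/P₁)^((γ−1)/γ) ⇒ T₂ = 334×(0.599)^0.286 = 289 K; V₂ = 79.0 L.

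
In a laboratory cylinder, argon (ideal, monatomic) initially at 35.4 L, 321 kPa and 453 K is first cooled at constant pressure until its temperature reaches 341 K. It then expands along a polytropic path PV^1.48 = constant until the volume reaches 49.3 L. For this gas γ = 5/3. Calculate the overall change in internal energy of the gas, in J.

n = P₁V₁/(RT₁) = 321×35.4/(8.314×453) = 3.02 mol.
Step 1 — Isobaric: P stays 321 kPa; V/T = const ⇒ T₂ = 341 K, V₂ = 26.6 L.
W = PΔV = 321×(26.6−35.4) kPa·L = -2810 J.
ΔU = nCvΔT = 3.02×12.5×(341−453) = -4210 J.
Q = ΔU + W = nCpΔT = -7020 J.
State after step 1: P = 321 kPa, V = 26.6 L, T = 341 K.
Step 2 — Polytropic n=1.48: T₂ = T₁(V₁/V₂)^(n−1) = 341×(0.541)^0.48 = 254 K; P₂ = P₁(V₁/V₂)^n = 129 kPa.
W = (P₁V₁−P₂V₂)/(n−1) = (321×26.6−129×49.3)/0.48 = 4560 J.
ΔU = nCvΔT = 3.02×12.5×(254−341) = -3280 J.
Q = ΔU + W = 1280 J.
Net over both steps: W = 1750 J, Q = -5750 J, ΔU = -7500 J.

-7500 J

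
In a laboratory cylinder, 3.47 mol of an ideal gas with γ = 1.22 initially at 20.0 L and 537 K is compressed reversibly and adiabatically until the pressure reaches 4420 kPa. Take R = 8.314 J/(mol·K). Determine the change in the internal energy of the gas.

26000 J

P₁ = nRT₁/V₁ = 3.47×8.314×537/20.0 = 775 kPa.
Adiabatic: T₂/T₁ = (P₂/P₁)^((γ−1)/γ) ⇒ T₂ = 537×(5.71)^0.180 = 735 K; V₂ = 4.80 L.
For an ideal gas ΔU = nCvΔT with Cv = R/(γ−1) = 37.8 J/(mol·K).
ΔU = 3.47×37.8×(735−537) = 26000 J.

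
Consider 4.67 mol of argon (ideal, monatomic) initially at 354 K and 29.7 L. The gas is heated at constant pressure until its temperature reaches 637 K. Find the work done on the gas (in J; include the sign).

P₁ = nRT₁/V₁ = 4.67×8.314×354/29.7 = 463 kPa.
Isobaric: P stays 463 kPa; V/T = const ⇒ T₂ = 637 K, V₂ = 53.4 L.
W = PΔV = 463×(53.4−29.7) kPa·L = 11000 J.
Work done on the gas = −W_by = -11000 J.

-11000 J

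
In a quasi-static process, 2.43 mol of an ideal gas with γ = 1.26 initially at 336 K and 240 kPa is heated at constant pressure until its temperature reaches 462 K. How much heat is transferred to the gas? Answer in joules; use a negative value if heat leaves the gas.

V₁ = nRT₁/P₁ = 2.43×8.314×336/240 = 28.3 L.
Isobaric: P stays 240 kPa; V/T = const ⇒ T₂ = 462 K, V₂ = 38.9 L.
W = PΔV = 240×(38.9−28.3) kPa·L = 2550 J.
ΔU = nCvΔT = 2.43×32.0×(462−336) = 9790 J.
Q = ΔU + W = nCpΔT = 12300 J.

12300 J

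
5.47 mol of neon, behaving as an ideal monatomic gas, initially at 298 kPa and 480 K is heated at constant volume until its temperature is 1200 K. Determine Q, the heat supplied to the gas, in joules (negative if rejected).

V₁ = nRT₁/P₁ = 5.47×8.314×480/298 = 73.3 L.
Isochoric: V stays 73.3 L; P/T = const ⇒ T₂ = 1200 K, P₂ = 745 kPa.
W = 0 (no volume change).
ΔU = nCvΔT = 5.47×12.5×(1200−480) = 49100 J.
Q = ΔU = 49100 J.

49100 J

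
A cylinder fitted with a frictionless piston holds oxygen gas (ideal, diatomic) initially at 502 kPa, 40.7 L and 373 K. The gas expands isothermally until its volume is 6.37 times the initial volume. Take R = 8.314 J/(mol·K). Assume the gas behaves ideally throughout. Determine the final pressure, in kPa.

78.8 kPa

Isothermal: T stays 373 K; PV = const ⇒ V₂ = 259 L, P₂ = 78.8 kPa.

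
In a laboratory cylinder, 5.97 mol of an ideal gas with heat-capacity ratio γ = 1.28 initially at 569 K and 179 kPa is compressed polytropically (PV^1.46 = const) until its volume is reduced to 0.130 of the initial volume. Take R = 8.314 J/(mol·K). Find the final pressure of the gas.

3520 kPa

V₁ = nRT₁/P₁ = 5.97×8.314×569/179 = 158 L.
Polytropic n=1.46: T₂ = T₁(V₁/V₂)^(n−1) = 569×(7.69)^0.46 = 1450 K; P₂ = P₁(V₁/V₂)^n = 3520 kPa.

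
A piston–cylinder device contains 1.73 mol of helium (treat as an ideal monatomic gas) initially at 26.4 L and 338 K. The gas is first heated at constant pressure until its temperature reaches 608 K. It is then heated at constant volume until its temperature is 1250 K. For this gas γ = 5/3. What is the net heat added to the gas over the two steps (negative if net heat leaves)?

23600 J

P₁ = nRT₁/V₁ = 1.73×8.314×338/26.4 = 184 kPa.
Step 1 — Isobaric: P stays 184 kPa; V/T = const ⇒ T₂ = 608 K, V₂ = 47.5 L.
W = PΔV = 184×(47.5−26.4) kPa·L = 3880 J.
ΔU = nCvΔT = 1.73×12.5×(608−338) = 5830 J.
Q = ΔU + W = nCpΔT = 9710 J.
State after step 1: P = 184 kPa, V = 47.5 L, T = 608 K.
Step 2 — Isochoric: V stays 47.5 L; P/T = const ⇒ T₂ = 1250 K, P₂ = 379 kPa.
W = 0 (no volume change).
ΔU = nCvΔT = 1.73×12.5×(1250−608) = 13900 J.
Q = ΔU = 13900 J.
Net over both steps: W = 3880 J, Q = 23600 J, ΔU = 19700 J.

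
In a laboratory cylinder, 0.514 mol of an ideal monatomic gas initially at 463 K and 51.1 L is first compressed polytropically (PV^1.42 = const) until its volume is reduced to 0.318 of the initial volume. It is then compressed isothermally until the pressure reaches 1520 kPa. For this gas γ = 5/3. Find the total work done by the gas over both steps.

P₁ = nRT₁/V₁ = 0.514×8.314×463/51.1 = 38.7 kPa.
Step 1 — Polytropic n=1.42: T₂ = T₁(V₁/V₂)^(n−1) = 463×(3.14)^0.42 = 749 K; P₂ = P₁(V₁/V₂)^n = 197 kPa.
W = (P₁V₁−P₂V₂)/(n−1) = (38.7×51.1−197×16.2)/0.42 = -2910 J.
ΔU = nCvΔT = 0.514×12.5×(749−463) = 1830 J.
Q = ΔU + W = -1080 J.
State after step 1: P = 197 kPa, V = 16.2 L, T = 749 K.
Step 2 — Isothermal: T stays 749 K; PV = const ⇒ V₂ = 2.11 L, P₂ = 1520 kPa.
ΔU = 0 (ideal gas, T constant).
W = nRT ln(V₂/V₁) = 0.514×8.314×749×ln(0.130) = -6540 J.
Q = ΔU + W = -6540 J.
Net over both steps: W = -9450 J, Q = -7620 J, ΔU = 1830 J.

-9450 J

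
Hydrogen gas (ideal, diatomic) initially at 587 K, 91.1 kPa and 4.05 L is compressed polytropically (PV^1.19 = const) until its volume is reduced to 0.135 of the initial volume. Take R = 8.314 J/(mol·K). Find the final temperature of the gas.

859 K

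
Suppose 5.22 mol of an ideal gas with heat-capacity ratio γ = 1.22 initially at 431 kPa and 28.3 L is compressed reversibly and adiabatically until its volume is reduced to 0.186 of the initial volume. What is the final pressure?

3350 kPa

T₁ = P₁V₁/(nR) = 431×28.3/(5.22×8.314) = 281 K.
Adiabatic: TV^(γ−1) = const ⇒ T₂ = 281×(5.38)^0.220 = 407 K; PV^γ = const ⇒ P₂ = 3350 kPa.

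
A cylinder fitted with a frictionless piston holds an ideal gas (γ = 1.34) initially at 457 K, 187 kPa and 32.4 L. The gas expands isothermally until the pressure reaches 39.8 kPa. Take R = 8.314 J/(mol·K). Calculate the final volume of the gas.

Isothermal: T stays 457 K; PV = const ⇒ V₂ = 152 L, P₂ = 39.8 kPa.

152 L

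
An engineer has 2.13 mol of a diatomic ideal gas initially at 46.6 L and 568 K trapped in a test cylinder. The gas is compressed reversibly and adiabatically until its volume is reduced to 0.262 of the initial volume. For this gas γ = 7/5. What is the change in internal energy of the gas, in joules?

P₁ = nRT₁/V₁ = 2.13×8.314×568/46.6 = 216 kPa.
Adiabatic: TV^(γ−1) = const ⇒ T₂ = 568×(3.82)^0.400 = 971 K; PV^γ = const ⇒ P₂ = 1410 kPa.
For an ideal gas ΔU = nCvΔT with Cv = (5/2)R = 20.8 J/(mol·K).
ΔU = 2.13×20.8×(971−568) = 17800 J.

17800 J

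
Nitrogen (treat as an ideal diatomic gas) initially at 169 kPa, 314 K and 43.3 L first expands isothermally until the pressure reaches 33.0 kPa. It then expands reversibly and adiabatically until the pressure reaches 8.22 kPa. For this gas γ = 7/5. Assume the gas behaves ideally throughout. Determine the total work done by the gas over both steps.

n = P₁V₁/(RT₁) = 169×43.3/(8.314×314) = 2.80 mol.
Step 1 — Isothermal: T stays 314 K; PV = const ⇒ V₂ = 222 L, P₂ = 33.0 kPa.
ΔU = 0 (ideal gas, T constant).
W = nRT ln(V₂/V₁) = 2.80×8.314×314×ln(5.12) = 12000 J.
Q = ΔU + W = 12000 J.
State after step 1: P = 33.0 kPa, V = 222 L, T = 314 K.
Step 2 — Adiabatic: T₂/T₁ = (P₂/P₁)^((γ−1)/γ) ⇒ T₂ = 314×(0.249)^0.286 = 211 K; V₂ = 598 L.
ΔU = nCvΔT = 2.80×20.8×(211−314) = -6000 J.
Q = 0 for an adiabatic process, so W = −ΔU = 6000 J.
Net over both steps: W = 17900 J, Q = 12000 J, ΔU = -6000 J.

17900 J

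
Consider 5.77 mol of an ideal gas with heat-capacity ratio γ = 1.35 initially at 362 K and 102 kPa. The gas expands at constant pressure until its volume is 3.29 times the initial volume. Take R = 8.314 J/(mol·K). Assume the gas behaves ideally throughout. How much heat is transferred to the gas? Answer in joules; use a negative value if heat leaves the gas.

V₁ = nRT₁/P₁ = 5.77×8.314×362/102 = 170 L.
Isobaric: P stays 102 kPa; V/T = const ⇒ T₂ = 1190 K, V₂ = 560 L.
W = PΔV = 102×(560−170) kPa·L = 39800 J.
ΔU = nCvΔT = 5.77×23.8×(1190−362) = 114000 J.
Q = ΔU + W = nCpΔT = 153000 J.

153000 J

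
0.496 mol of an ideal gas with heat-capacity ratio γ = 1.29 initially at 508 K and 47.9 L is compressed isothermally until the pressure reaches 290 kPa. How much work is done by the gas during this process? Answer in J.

-3960 J

P₁ = nRT₁/V₁ = 0.496×8.314×508/47.9 = 43.7 kPa.
Isothermal: T stays 508 K; PV = const ⇒ V₂ = 7.22 L, P₂ = 290 kPa.
W = nRT ln(V₂/V₁) = 0.496×8.314×508×ln(0.151) = -3960 J.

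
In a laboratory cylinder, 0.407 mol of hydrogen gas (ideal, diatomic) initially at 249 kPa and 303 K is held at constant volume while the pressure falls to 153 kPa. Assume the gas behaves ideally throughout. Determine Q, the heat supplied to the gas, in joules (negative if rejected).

-988 J

V₁ = nRT₁/P₁ = 0.407×8.314×303/249 = 4.12 L.
Isochoric: V stays 4.12 L; P/T = const ⇒ T₂ = 186 K, P₂ = 153 kPa.
W = 0 (no volume change).
ΔU = nCvΔT = 0.407×20.8×(186−303) = -988 J.
Q = ΔU = -988 J.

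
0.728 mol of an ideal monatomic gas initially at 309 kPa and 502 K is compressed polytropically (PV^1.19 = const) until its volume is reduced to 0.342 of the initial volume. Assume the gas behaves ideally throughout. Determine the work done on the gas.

V₁ = nRT₁/P₁ = 0.728×8.314×502/309 = 9.83 L.
Polytropic n=1.19: T₂ = T₁(V₁/V₂)^(n−1) = 502×(2.92)^0.19 = 616 K; P₂ = P₁(V₁/V₂)^n = 1110 kPa.
W = (P₁V₁−P₂V₂)/(n−1) = (309×9.83−1110×3.36)/0.19 = -3620 J.
Work done on the gas = −W_by = 3620 J.

3620 J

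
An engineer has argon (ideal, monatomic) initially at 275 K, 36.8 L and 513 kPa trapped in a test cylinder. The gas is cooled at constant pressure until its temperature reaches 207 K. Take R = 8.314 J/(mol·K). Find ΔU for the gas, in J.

n = P₁V₁/(RT₁) = 513×36.8/(8.314×275) = 8.26 mol.
Isobaric: P stays 513 kPa; V/T = const ⇒ T₂ = 207 K, V₂ = 27.7 L.
For an ideal gas ΔU = nCvΔT with Cv = (3/2)R = 12.5 J/(mol·K).
ΔU = 8.26×12.5×(207−275) = -7000 J.

-7000 J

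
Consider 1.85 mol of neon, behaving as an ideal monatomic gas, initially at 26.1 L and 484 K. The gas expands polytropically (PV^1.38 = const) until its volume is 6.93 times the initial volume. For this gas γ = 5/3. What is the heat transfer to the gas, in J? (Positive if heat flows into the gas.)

P₁ = nRT₁/V₁ = 1.85×8.314×484/26.1 = 285 kPa.
Polytropic n=1.38: T₂ = T₁(V₁/V₂)^(n−1) = 484×(0.144)^0.38 = 232 K; P₂ = P₁(V₁/V₂)^n = 19.7 kPa.
W = (P₁V₁−P₂V₂)/(n−1) = (285×26.1−19.7×181)/0.38 = 10200 J.
ΔU = nCvΔT = 1.85×12.5×(232−484) = -5820 J.
Q = ΔU + W = 4390 J.

4390 J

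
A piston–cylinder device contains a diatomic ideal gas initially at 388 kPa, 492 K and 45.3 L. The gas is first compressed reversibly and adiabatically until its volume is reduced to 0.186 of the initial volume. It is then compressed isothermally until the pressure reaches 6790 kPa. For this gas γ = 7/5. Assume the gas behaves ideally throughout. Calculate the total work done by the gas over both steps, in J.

-59600 J

n = P₁V₁/(RT₁) = 388×45.3/(8.314×492) = 4.30 mol.
Step 1 — Adiabatic: TV^(γ−1) = const ⇒ T₂ = 492×(5.38)^0.400 = 964 K; PV^γ = const ⇒ P₂ = 4090 kPa.
ΔU = nCvΔT = 4.30×20.8×(964−492) = 42200 J.
Q = 0 for an adiabatic process, so W = −ΔU = -42200 J.
State after step 1: P = 4090 kPa, V = 8.43 L, T = 964 K.
Step 2 — Isothermal: T stays 964 K; PV = const ⇒ V₂ = 5.07 L, P₂ = 6790 kPa.
ΔU = 0 (ideal gas, T constant).
W = nRT ln(V₂/V₁) = 4.30×8.314×964×ln(0.602) = -17500 J.
Q = ΔU + W = -17500 J.
Net over both steps: W = -59600 J, Q = -17500 J, ΔU = 42200 J.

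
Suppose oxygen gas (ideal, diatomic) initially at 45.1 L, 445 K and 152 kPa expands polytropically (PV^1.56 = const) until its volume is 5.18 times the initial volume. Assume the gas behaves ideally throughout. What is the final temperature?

177 K

Polytropic n=1.56: T₂ = T₁(V₁/V₂)^(n−1) = 445×(0.193)^0.56 = 177 K; P₂ = P₁(V₁/V₂)^n = 11.7 kPa.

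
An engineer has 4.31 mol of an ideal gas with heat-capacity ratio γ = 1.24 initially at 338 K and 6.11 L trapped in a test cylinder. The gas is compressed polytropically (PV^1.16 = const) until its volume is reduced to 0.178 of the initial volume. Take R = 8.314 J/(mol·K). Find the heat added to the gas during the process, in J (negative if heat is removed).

P₁ = nRT₁/V₁ = 4.31×8.314×338/6.11 = 1980 kPa.
Polytropic n=1.16: T₂ = T₁(V₁/V₂)^(n−1) = 338×(5.62)^0.16 = 446 K; P₂ = P₁(V₁/V₂)^n = 14700 kPa.
W = (P₁V₁−P₂V₂)/(n−1) = (1980×6.11−14700×1.09)/0.16 = -24100 J.
ΔU = nCvΔT = 4.31×34.6×(446−338) = 16100 J.
Q = ΔU + W = -8030 J.

-8030 J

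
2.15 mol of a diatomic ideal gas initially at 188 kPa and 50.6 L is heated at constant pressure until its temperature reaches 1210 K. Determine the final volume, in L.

115 L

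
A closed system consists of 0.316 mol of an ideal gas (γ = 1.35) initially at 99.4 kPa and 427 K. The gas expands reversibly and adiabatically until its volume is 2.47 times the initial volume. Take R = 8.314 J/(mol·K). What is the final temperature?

311 K

V₁ = nRT₁/P₁ = 0.316×8.314×427/99.4 = 11.3 L.
Adiabatic: TV^(γ−1) = const ⇒ T₂ = 427×(0.405)^0.350 = 311 K; PV^γ = const ⇒ P₂ = 29.3 kPa.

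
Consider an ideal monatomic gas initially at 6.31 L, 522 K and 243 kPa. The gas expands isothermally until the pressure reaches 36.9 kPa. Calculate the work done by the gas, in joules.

n = P₁V₁/(RT₁) = 243×6.31/(8.314×522) = 0.353 mol.
Isothermal: T stays 522 K; PV = const ⇒ V₂ = 41.6 L, P₂ = 36.9 kPa.
W = nRT ln(V₂/V₁) = 0.353×8.314×522×ln(6.59) = 2890 J.

2890 J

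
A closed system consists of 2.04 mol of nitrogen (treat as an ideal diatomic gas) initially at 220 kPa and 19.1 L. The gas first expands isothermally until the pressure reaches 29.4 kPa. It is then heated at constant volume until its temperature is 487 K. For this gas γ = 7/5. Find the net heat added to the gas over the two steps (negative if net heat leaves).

18600 J

T₁ = P₁V₁/(nR) = 220×19.1/(2.04×8.314) = 248 K.
Step 1 — Isothermal: T stays 248 K; PV = const ⇒ V₂ = 143 L, P₂ = 29.4 kPa.
ΔU = 0 (ideal gas, T constant).
W = nRT ln(V₂/V₁) = 2.04×8.314×248×ln(7.48) = 8460 J.
Q = ΔU + W = 8460 J.
State after step 1: P = 29.4 kPa, V = 143 L, T = 248 K.
Step 2 — Isochoric: V stays 143 L; P/T = const ⇒ T₂ = 487 K, P₂ = 57.8 kPa.
W = 0 (no volume change).
ΔU = nCvΔT = 2.04×20.8×(487−248) = 10100 J.
Q = ΔU = 10100 J.
Net over both steps: W = 8460 J, Q = 18600 J, ΔU = 10100 J.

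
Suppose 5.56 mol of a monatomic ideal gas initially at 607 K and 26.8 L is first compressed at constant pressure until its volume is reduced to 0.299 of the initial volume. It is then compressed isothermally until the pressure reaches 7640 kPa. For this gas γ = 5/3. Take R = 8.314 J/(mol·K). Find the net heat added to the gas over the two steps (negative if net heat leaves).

P₁ = nRT₁/V₁ = 5.56×8.314×607/26.8 = 1050 kPa.
Step 1 — Isobaric: P stays 1050 kPa; V/T = const ⇒ T₂ = 181 K, V₂ = 8.01 L.
W = PΔV = 1050×(8.01−26.8) kPa·L = -19700 J.
ΔU = nCvΔT = 5.56×12.5×(181−607) = -29500 J.
Q = ΔU + W = nCpΔT = -49200 J.
State after step 1: P = 1050 kPa, V = 8.01 L, T = 181 K.
Step 2 — Isothermal: T stays 181 K; PV = const ⇒ V₂ = 1.10 L, P₂ = 7640 kPa.
ΔU = 0 (ideal gas, T constant).
W = nRT ln(V₂/V₁) = 5.56×8.314×181×ln(0.137) = -16700 J.
Q = ΔU + W = -16700 J.
Net over both steps: W = -36300 J, Q = -65800 J, ΔU = -29500 J.

-65800 J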